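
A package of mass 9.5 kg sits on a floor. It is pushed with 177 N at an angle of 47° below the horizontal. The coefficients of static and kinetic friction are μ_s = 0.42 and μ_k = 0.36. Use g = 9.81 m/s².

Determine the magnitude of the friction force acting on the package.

The vertical component of P adds to the normal force: N = m g + P sin α = 93.2 + 129.4 = 222.6 N.
For equilibrium, f = P cos α = 177×cos 47° = 120.7 N.
The static-friction limit is μ_s N = 93.51 N.
120.7 > 93.51 N → the package slides; f = μ_k N = 0.36×222.6 = 80.2 N.

f ≈ 80.2 N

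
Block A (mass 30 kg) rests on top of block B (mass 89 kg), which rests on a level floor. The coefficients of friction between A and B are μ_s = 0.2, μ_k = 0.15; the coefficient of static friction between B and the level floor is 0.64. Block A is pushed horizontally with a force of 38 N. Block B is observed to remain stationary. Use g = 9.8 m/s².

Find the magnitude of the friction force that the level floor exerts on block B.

f ≈ 38 N

Between the blocks, N₁ = m_A g = 294 N.
Maximum static friction on A from B: μ_s N₁ = 0.2×294 = 58.8 N.
P = 38 N is within that limit, so A and B move together (both at rest); the A–B friction is simply f₁ = P = 38 N.
By Newton's third law B feels 38 N forward from A. With B stationary, the floor's static friction on B balances it: f₂ = 38 N (well within μ_s(m_A+m_B)g = 746.4 N).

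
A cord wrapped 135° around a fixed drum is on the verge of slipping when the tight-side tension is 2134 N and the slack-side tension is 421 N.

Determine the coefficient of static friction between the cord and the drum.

T₂/T₁ = e^{μβ} → μ = ln(T₂/T₁)/β.
β = 135° = 2.356 rad.
μ = ln(2134/421)/2.356 = ln(5.069)/2.356 = 0.689.

μ ≈ 0.689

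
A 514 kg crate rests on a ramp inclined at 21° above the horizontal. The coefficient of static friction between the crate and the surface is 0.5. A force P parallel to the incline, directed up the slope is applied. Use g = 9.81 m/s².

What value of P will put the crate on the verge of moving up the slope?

At impending motion up the slope, friction acts down-slope at its limit: f = μ_s N.
P is parallel to the surface, so N = m g cos θ = 4710 N.
Along the incline: P = m g sin θ + μ_s N = 1810 + 0.5×4710 = 4160 N.

P ≈ 4160 N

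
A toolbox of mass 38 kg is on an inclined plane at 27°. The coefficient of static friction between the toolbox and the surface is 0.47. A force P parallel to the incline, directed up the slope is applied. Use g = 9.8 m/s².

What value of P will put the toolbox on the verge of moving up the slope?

P ≈ 325 N

At impending motion up the slope, friction acts down-slope at its limit: f = μ_s N.
P is parallel to the surface, so N = m g cos θ = 332 N.
Along the incline: P = m g sin θ + μ_s N = 169 + 0.47×332 = 325 N.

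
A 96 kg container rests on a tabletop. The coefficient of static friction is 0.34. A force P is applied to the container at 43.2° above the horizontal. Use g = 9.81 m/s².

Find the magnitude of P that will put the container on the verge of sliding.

P ≈ 333 N

N = m g − P sin α (the pull lifts the container).
At impending slip, P cos α = μ_s N = μ_s (m g − P sin α).
Solving: P (cos α + μ_s sin α) = μ_s m g → P = 0.34×942/(cos 43.2° + 0.34 sin 43.2°) = 320/0.9617 = 333 N.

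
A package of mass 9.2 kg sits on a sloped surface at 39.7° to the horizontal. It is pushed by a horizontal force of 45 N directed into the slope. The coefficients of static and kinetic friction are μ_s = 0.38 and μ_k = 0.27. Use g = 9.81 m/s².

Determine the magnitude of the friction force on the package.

f ≈ 23 N (up the incline)

Normal direction: N = m g cos θ + P sin θ = 98.18 N.
Parallel to the incline: P cos θ − m g sin θ = 34.62 − 57.65 = -23.03 N; the friction needed to balance this is 23.03 N acting up the slope.
The limit of static friction is μ_s N = 37.31 N.
|f_req| = 23.03 ≤ 37.31 N → the package is in equilibrium; friction equals the required value.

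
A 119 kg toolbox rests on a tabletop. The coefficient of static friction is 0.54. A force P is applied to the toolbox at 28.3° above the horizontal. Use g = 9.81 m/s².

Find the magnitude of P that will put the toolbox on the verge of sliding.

N = m g − P sin α (the pull lifts the toolbox).
At impending slip, P cos α = μ_s N = μ_s (m g − P sin α).
Solving: P (cos α + μ_s sin α) = μ_s m g → P = 0.54×1170/(cos 28.3° + 0.54 sin 28.3°) = 630/1.136 = 555 N.

P ≈ 555 N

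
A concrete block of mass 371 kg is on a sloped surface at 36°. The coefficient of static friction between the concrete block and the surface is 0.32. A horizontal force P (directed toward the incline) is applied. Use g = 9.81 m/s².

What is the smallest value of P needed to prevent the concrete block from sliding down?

The concrete block tends to slide down (tan θ > μ_s), so at the point of impending slip friction acts up-slope at its limit: f = μ_s N.
Perpendicular to the incline: N = m g cos θ + P sin θ.
Along the incline: P cos θ + μ_s N = m g sin θ, i.e. P cos θ + μ_s (m g cos θ + P sin θ) = m g sin θ.
Solving, P (cos θ + μ_s sin θ) = m g (sin θ − μ_s cos θ), so P = 3640×0.3289/0.9971 = 1200 N.

P_min ≈ 1200 N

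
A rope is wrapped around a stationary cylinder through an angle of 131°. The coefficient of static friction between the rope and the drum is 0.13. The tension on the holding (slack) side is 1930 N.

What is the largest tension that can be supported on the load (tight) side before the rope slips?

At impending slip the capstan equation gives T₂/T₁ = e^{μβ} with β in radians.
β = 131° × π/180 = 2.286 rad.
e^{μβ} = e^{0.13×2.286} = 1.346.
T₂ = T₁ · e^{μβ} = 1930 × 1.346 = 2600 N.

T_max ≈ 2600 N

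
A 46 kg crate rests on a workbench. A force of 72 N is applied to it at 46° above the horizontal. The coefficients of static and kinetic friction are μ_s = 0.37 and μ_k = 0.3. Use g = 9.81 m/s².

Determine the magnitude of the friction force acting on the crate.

f ≈ 50 N

Vertical equilibrium gives N = m g − P sin α = 399.5 N.
Horizontally, friction must balance P cos α = 50.02 N.
The static-friction limit is μ_s N = 147.8 N.
Since 50.02 N does not exceed the limit, the crate stays at rest and f = 50 N.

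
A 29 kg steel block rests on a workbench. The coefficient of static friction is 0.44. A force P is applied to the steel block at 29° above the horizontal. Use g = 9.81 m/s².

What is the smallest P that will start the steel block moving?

N = m g − P sin α (the pull lifts the steel block).
At impending slip, P cos α = μ_s N = μ_s (m g − P sin α).
Solving: P (cos α + μ_s sin α) = μ_s m g → P = 0.44×284/(cos 29° + 0.44 sin 29°) = 125/1.088 = 115 N.

P ≈ 115 N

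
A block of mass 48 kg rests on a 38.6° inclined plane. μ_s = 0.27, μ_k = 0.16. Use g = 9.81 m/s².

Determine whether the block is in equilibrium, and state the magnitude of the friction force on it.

f ≈ 58.9 N

N = m g cos θ = 368 N.
Down-slope weight component: m g sin θ = 294 N.
μ_s N = 99.4 N.
294 > 99.4 N, so it slides; kinetic friction f = μ_k N = 0.16×368 = 58.9 N.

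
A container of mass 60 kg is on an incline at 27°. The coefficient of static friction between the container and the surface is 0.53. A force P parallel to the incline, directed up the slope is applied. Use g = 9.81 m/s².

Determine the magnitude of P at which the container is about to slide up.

At impending motion up the slope, friction acts down-slope at its limit: f = μ_s N.
P is parallel to the surface, so N = m g cos θ = 524 N.
Along the incline: P = m g sin θ + μ_s N = 267 + 0.53×524 = 545 N.

P ≈ 545 N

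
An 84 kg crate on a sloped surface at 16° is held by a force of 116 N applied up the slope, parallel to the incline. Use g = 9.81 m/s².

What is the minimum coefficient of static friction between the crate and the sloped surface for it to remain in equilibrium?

μ_s,min ≈ 0.14

N = m g cos θ = 792.1 N.
Friction must make up the shortfall along the incline: f = m g sin θ − P = 227.1 − 116 = 111.1 N.
At the threshold f = μ_s N, so μ_s,min = 111.1/792.1 = 0.14.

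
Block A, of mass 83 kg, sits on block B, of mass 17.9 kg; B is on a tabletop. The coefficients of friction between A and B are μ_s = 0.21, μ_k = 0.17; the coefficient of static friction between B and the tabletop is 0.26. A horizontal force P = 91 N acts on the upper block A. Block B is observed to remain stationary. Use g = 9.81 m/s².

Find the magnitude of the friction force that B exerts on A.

f ≈ 91 N

Between the blocks, N₁ = m_A g = 814.2 N.
Maximum static friction on A from B: μ_s N₁ = 0.21×814.2 = 171 N.
Since P = 91 N ≤ 171 N, A does not slip on B; friction on A equals P = 91 N.
By Newton's third law B feels 91 N forward from A. With B stationary, the floor's static friction on B balances it: f₂ = 91 N (well within μ_s(m_A+m_B)g = 257.4 N).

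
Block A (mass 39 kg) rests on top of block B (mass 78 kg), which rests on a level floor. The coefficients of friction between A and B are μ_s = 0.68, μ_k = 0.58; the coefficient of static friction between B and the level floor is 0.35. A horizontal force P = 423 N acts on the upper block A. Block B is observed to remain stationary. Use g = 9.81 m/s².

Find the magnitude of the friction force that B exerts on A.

Normal force at the A–B interface: N₁ = m_A g = 382.6 N.
Maximum static friction on A from B: μ_s N₁ = 0.68×382.6 = 260.2 N.
Since P = 423 N > 260.2 N, A slides on B; the A–B friction is kinetic: f₁ = μ_k N₁ = 0.58×382.6 = 222 N.
B experiences an equal 222 N forward from A (third law). B is in equilibrium, so the floor supplies f₂ = 222 N of static friction (limit μ_s(m_A+m_B)g = 401.7 N, not exceeded).

f ≈ 222 N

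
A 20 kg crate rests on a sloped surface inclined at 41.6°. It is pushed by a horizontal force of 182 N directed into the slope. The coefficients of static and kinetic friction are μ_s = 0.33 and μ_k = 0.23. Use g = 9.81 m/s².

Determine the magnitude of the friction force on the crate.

The horizontal push has a component P sin θ into the surface, so N = m g cos θ + P sin θ = 146.7 + 120.8 = 267.6 N.
Parallel to the incline: P cos θ − m g sin θ = 136.1 − 130.3 = 5.837 N; the friction needed to balance this is 5.837 N acting down the slope.
Maximum static friction: μ_s N = 0.33 × 267.6 = 88.29 N.
|f_req| = 5.837 ≤ 88.29 N → the crate is in equilibrium; friction equals the required value.

f ≈ 5.84 N (down the incline)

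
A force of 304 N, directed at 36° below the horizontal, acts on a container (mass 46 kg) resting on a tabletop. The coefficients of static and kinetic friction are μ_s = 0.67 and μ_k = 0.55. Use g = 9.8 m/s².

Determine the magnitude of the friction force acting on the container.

The vertical component of P adds to the normal force: N = m g + P sin α = 450.8 + 178.7 = 629.5 N.
For equilibrium, f = P cos α = 304×cos 36° = 245.9 N.
μ_s N = 0.67 × 629.5 = 421.8 N.
245.9 ≤ 421.8 N → static; friction equals the required 246 N.

f ≈ 246 N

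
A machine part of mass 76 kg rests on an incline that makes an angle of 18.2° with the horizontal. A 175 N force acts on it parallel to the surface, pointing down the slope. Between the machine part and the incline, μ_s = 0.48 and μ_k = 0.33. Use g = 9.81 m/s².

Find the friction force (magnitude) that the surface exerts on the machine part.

Normal force: N = m g cos θ = 76 × 9.81 × cos 18.2° = 708.3 N.
For equilibrium along the incline the friction force must supply f = m g sin θ + P = 232.9 + 175 = 407.9 N (positive meaning up-slope).
The static-friction ceiling is μ_s N = 0.48 × 708.3 = 340 N.
Since |407.9| > 340 N, static friction cannot hold it; the machine part slides down the incline and kinetic friction applies: f = μ_k N = 0.33 × 708.3 = 234 N.

f ≈ 234 N (up the incline)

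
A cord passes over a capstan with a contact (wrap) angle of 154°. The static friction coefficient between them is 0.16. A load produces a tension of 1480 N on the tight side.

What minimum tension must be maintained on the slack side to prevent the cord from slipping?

Capstan equation at impending slip: T_tight/T_slack = e^{μβ}.
β = 154° = 2.688 rad; e^{μβ} = e^{0.16×2.688} = 1.537.
T_slack = T_tight / e^{μβ} = 1480 / 1.537 = 963 N.

T_min ≈ 963 N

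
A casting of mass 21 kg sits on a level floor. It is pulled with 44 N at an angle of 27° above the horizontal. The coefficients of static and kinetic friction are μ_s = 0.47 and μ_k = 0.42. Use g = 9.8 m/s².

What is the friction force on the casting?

f ≈ 39.2 N

Vertical equilibrium gives N = m g − P sin α = 185.8 N.
Horizontally, friction must balance P cos α = 39.2 N.
The static-friction limit is μ_s N = 87.34 N.
Since 39.2 N does not exceed the limit, the casting stays at rest and f = 39.2 N.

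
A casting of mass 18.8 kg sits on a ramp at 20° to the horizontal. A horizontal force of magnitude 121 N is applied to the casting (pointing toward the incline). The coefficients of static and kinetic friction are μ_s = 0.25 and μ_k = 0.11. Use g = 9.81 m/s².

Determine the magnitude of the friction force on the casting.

Resolve perpendicular to the incline: N = m g cos θ + P sin θ = 18.8×9.81×cos 20° + 121×sin 20° = 214.7 N.
Parallel to the incline: P cos θ − m g sin θ = 113.7 − 63.08 = 50.62 N; the friction needed to balance this is 50.62 N acting down the slope.
The limit of static friction is μ_s N = 53.67 N.
|f_req| = 50.62 ≤ 53.67 N → the casting is in equilibrium; friction equals the required value.

f ≈ 50.6 N (down the incline)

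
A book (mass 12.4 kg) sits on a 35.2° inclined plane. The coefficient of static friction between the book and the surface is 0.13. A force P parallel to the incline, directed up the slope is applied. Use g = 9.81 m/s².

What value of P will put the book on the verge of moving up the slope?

At impending motion up the slope, friction acts down-slope at its limit: f = μ_s N.
P is parallel to the surface, so N = m g cos θ = 99.4 N.
Along the incline: P = m g sin θ + μ_s N = 70.1 + 0.13×99.4 = 83 N.

P ≈ 83 N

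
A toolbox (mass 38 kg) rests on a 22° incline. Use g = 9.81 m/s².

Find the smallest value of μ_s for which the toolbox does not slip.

μ_s,min ≈ 0.404

At the slip threshold m g sin θ = μ_s m g cos θ, so μ_s,min = tan θ.
μ_s,min = tan 22° = 0.404.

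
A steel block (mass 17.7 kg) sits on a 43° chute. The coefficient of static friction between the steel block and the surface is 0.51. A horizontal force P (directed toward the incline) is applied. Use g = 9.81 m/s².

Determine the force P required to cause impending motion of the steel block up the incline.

P ≈ 478 N

At impending motion up the slope, friction acts down-slope at its limit: f = μ_s N.
Perpendicular to the incline: N = m g cos θ + P sin θ.
Along the incline: P cos θ = m g sin θ + μ_s N = m g sin θ + μ_s (m g cos θ + P sin θ).
Solving, P (cos θ − μ_s sin θ) = m g (sin θ + μ_s cos θ), so P = 17.7×9.81×(sin 43° + 0.51 cos 43°)/(cos 43° − 0.51 sin 43°) = 174×1.055/0.3835 = 478 N.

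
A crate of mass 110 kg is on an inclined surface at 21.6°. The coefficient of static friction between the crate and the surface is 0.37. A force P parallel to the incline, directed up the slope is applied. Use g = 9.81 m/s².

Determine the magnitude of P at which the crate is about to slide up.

P ≈ 768 N

At impending motion up the slope, friction acts down-slope at its limit: f = μ_s N.
P is parallel to the surface, so N = m g cos θ = 1000 N.
Along the incline: P = m g sin θ + μ_s N = 397 + 0.37×1000 = 768 N.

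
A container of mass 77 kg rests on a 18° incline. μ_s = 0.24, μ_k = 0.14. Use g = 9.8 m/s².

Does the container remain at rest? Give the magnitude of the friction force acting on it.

f ≈ 100 N

N = m g cos θ = 718 N.
Down-slope weight component: m g sin θ = 233 N.
μ_s N = 172 N.
233 > 172 N, so it slides; kinetic friction f = μ_k N = 0.14×718 = 100 N.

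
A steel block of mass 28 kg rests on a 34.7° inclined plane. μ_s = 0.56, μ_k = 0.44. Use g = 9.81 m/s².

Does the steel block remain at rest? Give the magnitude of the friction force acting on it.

f ≈ 99.4 N

N = m g cos θ = 226 N.
Down-slope weight component: m g sin θ = 156 N.
μ_s N = 126 N.
156 > 126 N, so it slides; kinetic friction f = μ_k N = 0.44×226 = 99.4 N.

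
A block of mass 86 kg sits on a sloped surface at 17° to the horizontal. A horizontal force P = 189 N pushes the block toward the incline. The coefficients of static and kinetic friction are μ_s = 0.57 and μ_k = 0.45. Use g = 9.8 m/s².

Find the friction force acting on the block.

Normal direction: N = m g cos θ + P sin θ = 861.2 N.
Along the incline, the net driving force (taking up-slope positive) is P cos θ − m g sin θ = 180.7 − 246.4 = -65.67 N, so equilibrium requires friction f = 65.67 N (up-slope).
The limit of static friction is μ_s N = 490.9 N.
Since 65.67 N is within the 490.9 N limit, the block stays put and friction is exactly 65.7 N.

f ≈ 65.7 N (up the incline)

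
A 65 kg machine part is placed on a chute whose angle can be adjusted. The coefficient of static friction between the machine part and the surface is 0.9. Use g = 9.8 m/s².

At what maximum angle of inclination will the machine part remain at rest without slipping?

θ_max ≈ 42°

At the slip threshold, m g sin θ = μ_s · m g cos θ, so tan θ = μ_s.
θ_max = arctan(0.9) = 42°.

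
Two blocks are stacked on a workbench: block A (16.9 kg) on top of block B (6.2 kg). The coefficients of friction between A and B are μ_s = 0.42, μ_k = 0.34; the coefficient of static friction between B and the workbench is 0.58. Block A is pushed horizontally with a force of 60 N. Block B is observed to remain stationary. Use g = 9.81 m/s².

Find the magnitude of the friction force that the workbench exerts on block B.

f ≈ 60 N

The normal force B exerts on A is simply A's weight, N₁ = 165.8 N.
Maximum static friction on A from B: μ_s N₁ = 0.42×165.8 = 69.63 N.
Since P = 60 N ≤ 69.63 N, A does not slip on B; friction on A equals P = 60 N.
By Newton's third law B feels 60 N forward from A. With B stationary, the floor's static friction on B balances it: f₂ = 60 N (well within μ_s(m_A+m_B)g = 131.4 N).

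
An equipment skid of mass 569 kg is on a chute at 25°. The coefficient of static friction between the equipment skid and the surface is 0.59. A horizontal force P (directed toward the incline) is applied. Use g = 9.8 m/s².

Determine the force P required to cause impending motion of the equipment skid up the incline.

At impending motion up the slope, friction acts down-slope at its limit: f = μ_s N.
Perpendicular to the incline: N = m g cos θ + P sin θ.
Along the incline: P cos θ = m g sin θ + μ_s N = m g sin θ + μ_s (m g cos θ + P sin θ).
Solving, P (cos θ − μ_s sin θ) = m g (sin θ + μ_s cos θ), so P = 569×9.8×(sin 25° + 0.59 cos 25°)/(cos 25° − 0.59 sin 25°) = 5580×0.9573/0.657 = 8130 N.

P ≈ 8130 N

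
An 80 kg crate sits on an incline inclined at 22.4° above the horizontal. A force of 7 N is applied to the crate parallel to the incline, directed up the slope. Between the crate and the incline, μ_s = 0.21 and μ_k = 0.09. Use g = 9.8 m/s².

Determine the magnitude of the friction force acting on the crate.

f ≈ 65.2 N (up the incline)

Normal force: N = m g cos θ = 80 × 9.8 × cos 22.4° = 724.8 N.
For equilibrium along the incline the friction force must supply f = m g sin θ − P = 298.8 − 7 = 291.8 N (positive meaning up-slope).
Static friction can supply at most μ_s N = 152.2 N.
Since |291.8| > 152.2 N, static friction cannot hold it; the crate slides down the incline and kinetic friction applies: f = μ_k N = 0.09 × 724.8 = 65.2 N.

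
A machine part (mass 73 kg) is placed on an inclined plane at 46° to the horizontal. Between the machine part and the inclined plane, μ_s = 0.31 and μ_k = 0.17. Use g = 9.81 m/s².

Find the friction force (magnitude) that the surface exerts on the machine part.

Normal force: N = m g cos θ = 73 × 9.81 × cos 46° = 497.5 N.
Along the slope the weight component is m g sin θ = 515.1 N; friction must supply exactly this, acting up-slope.
The static-friction ceiling is μ_s N = 0.31 × 497.5 = 154.2 N.
Since |515.1| > 154.2 N, static friction cannot hold it; the machine part slides down the incline and kinetic friction applies: f = μ_k N = 0.17 × 497.5 = 84.6 N.

f ≈ 84.6 N (up the incline)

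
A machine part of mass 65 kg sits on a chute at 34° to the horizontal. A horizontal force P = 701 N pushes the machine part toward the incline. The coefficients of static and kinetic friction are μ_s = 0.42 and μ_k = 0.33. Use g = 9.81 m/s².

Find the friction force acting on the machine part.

Resolve perpendicular to the incline: N = m g cos θ + P sin θ = 65×9.81×cos 34° + 701×sin 34° = 920.6 N.
Along the incline, the net driving force (taking up-slope positive) is P cos θ − m g sin θ = 581.2 − 356.6 = 224.6 N, so equilibrium requires friction f = -224.6 N (down-slope).
Maximum static friction: μ_s N = 0.42 × 920.6 = 386.7 N.
|f_req| = 224.6 ≤ 386.7 N → the machine part is in equilibrium; friction equals the required value.

f ≈ 225 N (down the incline)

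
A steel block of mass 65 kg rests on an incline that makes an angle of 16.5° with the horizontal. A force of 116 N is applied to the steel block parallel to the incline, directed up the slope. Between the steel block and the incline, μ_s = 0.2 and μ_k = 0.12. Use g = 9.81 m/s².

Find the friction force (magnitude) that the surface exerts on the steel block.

f ≈ 65.1 N (up the incline)

Normal force: N = m g cos θ = 65 × 9.81 × cos 16.5° = 611.4 N.
The friction needed for equilibrium is m g sin θ − P = 181.1 − 116 = 65.1 N, measured positive up-slope.
Maximum static friction available: μ_s N = 0.2 × 611.4 = 122.3 N.
Since |65.1| ≤ 122.3 N, the steel block remains in static equilibrium and friction takes exactly the required value.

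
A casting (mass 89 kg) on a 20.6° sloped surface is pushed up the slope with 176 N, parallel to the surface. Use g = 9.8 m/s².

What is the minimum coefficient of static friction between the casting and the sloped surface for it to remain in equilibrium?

μ_s,min ≈ 0.16

N = m g cos θ = 816.4 N.
Friction must make up the shortfall along the incline: f = m g sin θ − P = 306.9 − 176 = 130.9 N.
At the threshold f = μ_s N, so μ_s,min = 130.9/816.4 = 0.16.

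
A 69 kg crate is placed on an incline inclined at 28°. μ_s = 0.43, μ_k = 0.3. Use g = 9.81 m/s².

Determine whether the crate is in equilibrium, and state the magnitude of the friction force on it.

N = m g cos θ = 598 N.
Down-slope weight component: m g sin θ = 318 N.
μ_s N = 257 N.
318 > 257 N, so it slides; kinetic friction f = μ_k N = 0.3×598 = 179 N.

f ≈ 179 N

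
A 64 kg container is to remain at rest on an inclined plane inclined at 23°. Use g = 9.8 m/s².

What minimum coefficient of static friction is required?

At the slip threshold m g sin θ = μ_s m g cos θ, so μ_s,min = tan θ.
μ_s,min = tan 23° = 0.424.

μ_s,min ≈ 0.424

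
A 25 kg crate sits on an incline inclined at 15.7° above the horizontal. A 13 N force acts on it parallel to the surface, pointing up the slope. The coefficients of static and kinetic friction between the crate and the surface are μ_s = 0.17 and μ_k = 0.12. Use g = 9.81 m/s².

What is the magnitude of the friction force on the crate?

The normal reaction is N = m g cos θ = 236.1 N.
The friction needed for equilibrium is m g sin θ − P = 66.36 − 13 = 53.36 N, measured positive up-slope.
Static friction can supply at most μ_s N = 40.14 N.
Since |53.36| > 40.14 N, static friction cannot hold it; the crate slides down the incline and kinetic friction applies: f = μ_k N = 0.12 × 236.1 = 28.3 N.

f ≈ 28.3 N (up the incline)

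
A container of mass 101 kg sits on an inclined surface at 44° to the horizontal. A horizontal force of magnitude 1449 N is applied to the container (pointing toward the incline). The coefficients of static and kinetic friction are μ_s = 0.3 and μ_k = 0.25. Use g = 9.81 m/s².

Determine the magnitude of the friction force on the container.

The horizontal push has a component P sin θ into the surface, so N = m g cos θ + P sin θ = 712.7 + 1007 = 1719 N.
Parallel to the incline: P cos θ − m g sin θ = 1042 − 688.3 = 354 N; the friction needed to balance this is 354 N acting down the slope.
Maximum static friction: μ_s N = 0.3 × 1719 = 515.8 N.
|f_req| = 354 ≤ 515.8 N → the container is in equilibrium; friction equals the required value.

f ≈ 354 N (down the incline)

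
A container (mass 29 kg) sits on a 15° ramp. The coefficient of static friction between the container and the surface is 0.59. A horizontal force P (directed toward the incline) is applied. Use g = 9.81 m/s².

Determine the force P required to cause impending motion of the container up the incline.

P ≈ 290 N

At impending motion up the slope, friction acts down-slope at its limit: f = μ_s N.
Perpendicular to the incline: N = m g cos θ + P sin θ.
Along the incline: P cos θ = m g sin θ + μ_s N = m g sin θ + μ_s (m g cos θ + P sin θ).
Solving, P (cos θ − μ_s sin θ) = m g (sin θ + μ_s cos θ), so P = 29×9.81×(sin 15° + 0.59 cos 15°)/(cos 15° − 0.59 sin 15°) = 284×0.8287/0.8132 = 290 N.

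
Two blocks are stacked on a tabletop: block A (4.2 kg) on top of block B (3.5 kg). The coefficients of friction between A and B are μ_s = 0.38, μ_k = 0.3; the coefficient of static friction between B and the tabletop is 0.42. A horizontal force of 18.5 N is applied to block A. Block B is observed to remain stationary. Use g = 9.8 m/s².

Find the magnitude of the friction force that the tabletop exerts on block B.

Between the blocks, N₁ = m_A g = 41.16 N.
Maximum static friction on A from B: μ_s N₁ = 0.38×41.16 = 15.64 N.
Since P = 18.5 N > 15.64 N, A slides on B; the A–B friction is kinetic: f₁ = μ_k N₁ = 0.3×41.16 = 12.3 N.
By Newton's third law B feels 12.3 N forward from A. With B stationary, the floor's static friction on B balances it: f₂ = 12.3 N (well within μ_s(m_A+m_B)g = 31.69 N).

f ≈ 12.3 N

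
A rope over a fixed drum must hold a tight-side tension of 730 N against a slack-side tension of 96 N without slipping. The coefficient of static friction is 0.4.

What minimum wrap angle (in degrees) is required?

β_min ≈ 291°

T₂/T₁ = e^{μβ} → β = ln(T₂/T₁)/μ.
β = ln(730/96)/0.4 = 2.029/0.4 = 5.072 rad.
In degrees: β = 5.072 × 180/π = 291°.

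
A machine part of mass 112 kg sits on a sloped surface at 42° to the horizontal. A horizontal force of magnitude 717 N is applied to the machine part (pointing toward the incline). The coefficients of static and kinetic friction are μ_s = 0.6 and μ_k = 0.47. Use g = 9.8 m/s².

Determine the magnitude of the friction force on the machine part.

The horizontal push has a component P sin θ into the surface, so N = m g cos θ + P sin θ = 815.7 + 479.8 = 1295 N.
Parallel to the incline: P cos θ − m g sin θ = 532.8 − 734.4 = -201.6 N; the friction needed to balance this is 201.6 N acting up the slope.
The limit of static friction is μ_s N = 777.3 N.
Since 201.6 N is within the 777.3 N limit, the machine part stays put and friction is exactly 202 N.

f ≈ 202 N (up the incline)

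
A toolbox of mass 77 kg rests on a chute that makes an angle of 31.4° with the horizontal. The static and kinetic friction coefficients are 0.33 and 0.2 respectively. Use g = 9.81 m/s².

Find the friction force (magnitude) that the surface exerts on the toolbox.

Perpendicular to the surface, N = m g cos θ = 77·9.81·cos 31.4° = 644.7 N.
For equilibrium along the incline, friction must balance the weight component: f = m g sin θ = 393.6 N up the slope.
Maximum static friction available: μ_s N = 0.33 × 644.7 = 212.8 N.
|393.6| exceeds 212.8 N, so the toolbox slips down-slope; friction is kinetic, f = μ_k N = 0.2×644.7 = 129 N.

f ≈ 129 N (up the incline)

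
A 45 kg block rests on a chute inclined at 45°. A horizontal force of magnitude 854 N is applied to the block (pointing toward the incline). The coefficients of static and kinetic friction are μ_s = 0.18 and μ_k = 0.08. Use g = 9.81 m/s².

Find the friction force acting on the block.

The horizontal push has a component P sin θ into the surface, so N = m g cos θ + P sin θ = 312.2 + 603.9 = 916 N.
Parallel to the incline: P cos θ − m g sin θ = 603.9 − 312.2 = 291.7 N; the friction needed to balance this is 291.7 N acting down the slope.
The limit of static friction is μ_s N = 164.9 N.
The required 291.7 N exceeds the static limit, so the block slides up-slope and f = μ_k N = 0.08×916 = 73.3 N.

f ≈ 73.3 N (down the incline)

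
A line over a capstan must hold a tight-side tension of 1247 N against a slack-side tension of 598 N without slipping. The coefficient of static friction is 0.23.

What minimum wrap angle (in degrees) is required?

β_min ≈ 183°

T₂/T₁ = e^{μβ} → β = ln(T₂/T₁)/μ.
β = ln(1247/598)/0.23 = 0.7349/0.23 = 3.195 rad.
In degrees: β = 3.195 × 180/π = 183°.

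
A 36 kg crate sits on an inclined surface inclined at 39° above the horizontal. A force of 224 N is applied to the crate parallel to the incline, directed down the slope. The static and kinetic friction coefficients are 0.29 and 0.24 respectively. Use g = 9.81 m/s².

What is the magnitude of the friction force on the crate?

f ≈ 65.9 N (up the incline)

Normal force: N = m g cos θ = 36 × 9.81 × cos 39° = 274.5 N.
The friction needed for equilibrium is m g sin θ + P = 222.3 + 224 = 446.3 N, measured positive up-slope.
Static friction can supply at most μ_s N = 79.59 N.
|446.3| exceeds 79.59 N, so the crate slips down-slope; friction is kinetic, f = μ_k N = 0.24×274.5 = 65.9 N.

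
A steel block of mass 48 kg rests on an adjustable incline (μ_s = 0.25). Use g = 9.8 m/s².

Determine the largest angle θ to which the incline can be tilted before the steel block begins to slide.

At the slip threshold, m g sin θ = μ_s · m g cos θ, so tan θ = μ_s.
θ_max = arctan(0.25) = 14°.

θ_max ≈ 14°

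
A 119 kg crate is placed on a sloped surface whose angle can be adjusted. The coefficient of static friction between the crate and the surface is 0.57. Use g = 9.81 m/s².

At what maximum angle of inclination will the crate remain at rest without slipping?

θ_max ≈ 29.7°

At the slip threshold, m g sin θ = μ_s · m g cos θ, so tan θ = μ_s.
θ_max = arctan(0.57) = 29.7°.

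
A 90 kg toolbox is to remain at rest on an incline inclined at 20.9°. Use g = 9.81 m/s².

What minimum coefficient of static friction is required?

μ_s,min ≈ 0.382

At the slip threshold m g sin θ = μ_s m g cos θ, so μ_s,min = tan θ.
μ_s,min = tan 20.9° = 0.382.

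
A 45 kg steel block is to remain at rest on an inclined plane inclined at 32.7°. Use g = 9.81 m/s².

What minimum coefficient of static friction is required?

At the slip threshold m g sin θ = μ_s m g cos θ, so μ_s,min = tan θ.
μ_s,min = tan 32.7° = 0.642.

μ_s,min ≈ 0.642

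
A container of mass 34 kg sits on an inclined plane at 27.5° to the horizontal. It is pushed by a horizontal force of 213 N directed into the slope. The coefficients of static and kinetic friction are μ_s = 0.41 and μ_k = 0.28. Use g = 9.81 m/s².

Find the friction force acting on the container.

Resolve perpendicular to the incline: N = m g cos θ + P sin θ = 34×9.81×cos 27.5° + 213×sin 27.5° = 394.2 N.
Parallel to the incline: P cos θ − m g sin θ = 188.9 − 154 = 34.92 N; the friction needed to balance this is 34.92 N acting down the slope.
The limit of static friction is μ_s N = 161.6 N.
Since 34.92 N is within the 161.6 N limit, the container stays put and friction is exactly 34.9 N.

f ≈ 34.9 N (down the incline)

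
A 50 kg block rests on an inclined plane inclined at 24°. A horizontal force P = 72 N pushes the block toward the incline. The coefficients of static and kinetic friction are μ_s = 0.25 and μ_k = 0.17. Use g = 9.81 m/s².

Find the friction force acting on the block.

Resolve perpendicular to the incline: N = m g cos θ + P sin θ = 50×9.81×cos 24° + 72×sin 24° = 477.4 N.
Parallel to the incline: P cos θ − m g sin θ = 65.78 − 199.5 = -133.7 N; the friction needed to balance this is 133.7 N acting up the slope.
Maximum static friction: μ_s N = 0.25 × 477.4 = 119.3 N.
The required 133.7 N exceeds the static limit, so the block slides down-slope and f = μ_k N = 0.17×477.4 = 81.2 N.

f ≈ 81.2 N (up the incline)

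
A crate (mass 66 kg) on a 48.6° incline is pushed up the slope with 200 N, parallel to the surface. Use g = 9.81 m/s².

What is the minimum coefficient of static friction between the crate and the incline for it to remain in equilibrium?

μ_s,min ≈ 0.667

N = m g cos θ = 428.2 N.
Friction must make up the shortfall along the incline: f = m g sin θ − P = 485.7 − 200 = 285.7 N.
At the threshold f = μ_s N, so μ_s,min = 285.7/428.2 = 0.667.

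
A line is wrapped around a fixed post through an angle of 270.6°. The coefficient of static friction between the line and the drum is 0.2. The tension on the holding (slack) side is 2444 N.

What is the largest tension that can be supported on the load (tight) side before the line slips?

At impending slip the capstan equation gives T₂/T₁ = e^{μβ} with β in radians.
β = 270.6° × π/180 = 4.723 rad.
e^{μβ} = e^{0.2×4.723} = 2.572.
T₂ = T₁ · e^{μβ} = 2444 × 2.572 = 6290 N.

T_max ≈ 6290 N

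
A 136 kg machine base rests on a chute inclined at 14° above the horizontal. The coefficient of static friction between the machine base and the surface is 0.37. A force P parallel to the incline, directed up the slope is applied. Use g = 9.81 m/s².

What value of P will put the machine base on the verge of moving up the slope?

P ≈ 802 N

At impending motion up the slope, friction acts down-slope at its limit: f = μ_s N.
P is parallel to the surface, so N = m g cos θ = 1290 N.
Along the incline: P = m g sin θ + μ_s N = 323 + 0.37×1290 = 802 N.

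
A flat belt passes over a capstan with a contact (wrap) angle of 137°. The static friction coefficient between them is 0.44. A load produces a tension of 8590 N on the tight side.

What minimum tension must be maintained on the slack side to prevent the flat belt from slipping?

Capstan equation at impending slip: T_tight/T_slack = e^{μβ}.
β = 137° = 2.391 rad; e^{μβ} = e^{0.44×2.391} = 2.864.
T_slack = T_tight / e^{μβ} = 8590 / 2.864 = 3000 N.

T_min ≈ 3000 N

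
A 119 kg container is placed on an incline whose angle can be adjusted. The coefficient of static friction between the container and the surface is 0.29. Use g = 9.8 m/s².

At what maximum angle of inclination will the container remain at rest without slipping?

At the slip threshold, m g sin θ = μ_s · m g cos θ, so tan θ = μ_s.
θ_max = arctan(0.29) = 16.2°.

θ_max ≈ 16.2°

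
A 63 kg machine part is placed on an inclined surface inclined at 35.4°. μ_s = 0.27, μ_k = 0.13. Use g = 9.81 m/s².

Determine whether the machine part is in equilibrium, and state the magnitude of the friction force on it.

f ≈ 65.5 N

N = m g cos θ = 504 N.
Down-slope weight component: m g sin θ = 358 N.
μ_s N = 136 N.
358 > 136 N, so it slides; kinetic friction f = μ_k N = 0.13×504 = 65.5 N.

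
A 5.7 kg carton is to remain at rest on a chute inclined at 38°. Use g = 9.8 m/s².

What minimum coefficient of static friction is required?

At the slip threshold m g sin θ = μ_s m g cos θ, so μ_s,min = tan θ.
μ_s,min = tan 38° = 0.781.

μ_s,min ≈ 0.781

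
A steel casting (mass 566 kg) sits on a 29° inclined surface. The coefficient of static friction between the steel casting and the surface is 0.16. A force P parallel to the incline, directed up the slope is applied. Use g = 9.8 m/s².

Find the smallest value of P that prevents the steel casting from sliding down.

P_min ≈ 1910 N

The steel casting tends to slide down (tan θ > μ_s), so at the point of impending slip friction acts up-slope at its limit: f = μ_s N.
P is parallel to the surface, so N = m g cos θ = 4850 N.
Along the incline: P + μ_s N = m g sin θ, so P = 2690 − 0.16×4850 = 1910 N.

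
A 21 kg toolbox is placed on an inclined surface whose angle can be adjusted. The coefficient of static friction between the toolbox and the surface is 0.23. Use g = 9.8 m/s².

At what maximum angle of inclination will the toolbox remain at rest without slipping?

θ_max ≈ 13°

At the slip threshold, m g sin θ = μ_s · m g cos θ, so tan θ = μ_s.
θ_max = arctan(0.23) = 13°.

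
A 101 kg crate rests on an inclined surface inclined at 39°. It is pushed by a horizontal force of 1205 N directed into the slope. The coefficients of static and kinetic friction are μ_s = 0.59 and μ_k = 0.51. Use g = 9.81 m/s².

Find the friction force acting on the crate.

The horizontal push has a component P sin θ into the surface, so N = m g cos θ + P sin θ = 770 + 758.3 = 1528 N.
Along the incline, the net driving force (taking up-slope positive) is P cos θ − m g sin θ = 936.5 − 623.5 = 312.9 N, so equilibrium requires friction f = -312.9 N (down-slope).
The limit of static friction is μ_s N = 901.7 N.
|f_req| = 312.9 ≤ 901.7 N → the crate is in equilibrium; friction equals the required value.

f ≈ 313 N (down the incline)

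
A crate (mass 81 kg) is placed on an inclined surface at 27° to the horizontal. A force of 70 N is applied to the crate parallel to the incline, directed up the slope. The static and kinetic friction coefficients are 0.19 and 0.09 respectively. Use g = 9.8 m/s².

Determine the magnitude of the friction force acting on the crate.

Perpendicular to the surface, N = m g cos θ = 81·9.8·cos 27° = 707.3 N.
The friction needed for equilibrium is m g sin θ − P = 360.4 − 70 = 290.4 N, measured positive up-slope.
Maximum static friction available: μ_s N = 0.19 × 707.3 = 134.4 N.
Since |290.4| > 134.4 N, static friction cannot hold it; the crate slides down the incline and kinetic friction applies: f = μ_k N = 0.09 × 707.3 = 63.7 N.

f ≈ 63.7 N (up the incline)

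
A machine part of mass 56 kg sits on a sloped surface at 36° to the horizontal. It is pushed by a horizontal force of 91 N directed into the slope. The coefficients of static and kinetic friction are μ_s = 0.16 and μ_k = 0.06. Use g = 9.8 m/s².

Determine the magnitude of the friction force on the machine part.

The horizontal push has a component P sin θ into the surface, so N = m g cos θ + P sin θ = 444 + 53.49 = 497.5 N.
Parallel to the incline: P cos θ − m g sin θ = 73.62 − 322.6 = -249 N; the friction needed to balance this is 249 N acting up the slope.
The limit of static friction is μ_s N = 79.6 N.
|f_req| = 249 > 79.6 N → the machine part slides down the incline; f = μ_k N = 0.06 × 497.5 = 29.8 N.

f ≈ 29.8 N (up the incline)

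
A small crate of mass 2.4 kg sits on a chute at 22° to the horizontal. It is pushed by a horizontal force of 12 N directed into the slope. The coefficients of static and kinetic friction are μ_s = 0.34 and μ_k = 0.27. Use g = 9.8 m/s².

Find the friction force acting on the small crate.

f ≈ 2.32 N (down the incline)

Resolve perpendicular to the incline: N = m g cos θ + P sin θ = 2.4×9.8×cos 22° + 12×sin 22° = 26.3 N.
Along the incline, the net driving force (taking up-slope positive) is P cos θ − m g sin θ = 11.13 − 8.811 = 2.315 N, so equilibrium requires friction f = -2.315 N (down-slope).
The limit of static friction is μ_s N = 8.943 N.
|f_req| = 2.315 ≤ 8.943 N → the small crate is in equilibrium; friction equals the required value.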